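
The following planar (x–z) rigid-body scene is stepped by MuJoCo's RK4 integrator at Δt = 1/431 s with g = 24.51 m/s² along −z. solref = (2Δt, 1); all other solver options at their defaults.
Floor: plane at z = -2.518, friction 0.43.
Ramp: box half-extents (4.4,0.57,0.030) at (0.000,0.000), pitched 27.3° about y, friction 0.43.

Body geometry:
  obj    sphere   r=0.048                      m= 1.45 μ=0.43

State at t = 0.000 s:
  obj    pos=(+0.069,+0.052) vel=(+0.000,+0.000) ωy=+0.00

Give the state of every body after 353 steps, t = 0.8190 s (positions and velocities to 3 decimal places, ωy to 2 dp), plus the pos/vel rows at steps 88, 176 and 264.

State at t = 0.8190 s:
  obj    pos=(+2.462,-1.183) vel=(+5.844,-3.016) ωy=+137.00

Key-timestep trajectory:
   step    t(s)  obj.x    obj.z    obj.vx   obj.vz 
     88  0.2042   +0.218  -0.025  +1.457  -0.752
    176  0.4084   +0.664  -0.255  +2.914  -1.504
    264  0.6125   +1.408  -0.639  +4.371  -2.256


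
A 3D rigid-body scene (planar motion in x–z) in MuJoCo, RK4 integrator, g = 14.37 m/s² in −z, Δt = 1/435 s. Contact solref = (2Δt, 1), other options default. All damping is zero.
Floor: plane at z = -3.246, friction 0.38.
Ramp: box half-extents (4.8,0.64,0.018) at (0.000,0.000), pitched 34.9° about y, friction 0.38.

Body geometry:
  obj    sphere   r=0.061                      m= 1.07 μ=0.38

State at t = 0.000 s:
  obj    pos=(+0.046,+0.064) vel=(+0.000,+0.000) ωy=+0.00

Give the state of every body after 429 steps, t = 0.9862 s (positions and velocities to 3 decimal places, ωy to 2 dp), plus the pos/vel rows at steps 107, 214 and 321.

State at t = 0.9862 s:
  obj    pos=(+2.388,-1.570) vel=(+4.750,-3.314) ωy=+94.94

Key-timestep trajectory:
   step    t(s)  obj.x    obj.z    obj.vx   obj.vz 
    107  0.2460   +0.192  -0.038  +1.185  -0.827
    214  0.4920   +0.629  -0.342  +2.370  -1.653
    321  0.7379   +1.358  -0.851  +3.554  -2.480


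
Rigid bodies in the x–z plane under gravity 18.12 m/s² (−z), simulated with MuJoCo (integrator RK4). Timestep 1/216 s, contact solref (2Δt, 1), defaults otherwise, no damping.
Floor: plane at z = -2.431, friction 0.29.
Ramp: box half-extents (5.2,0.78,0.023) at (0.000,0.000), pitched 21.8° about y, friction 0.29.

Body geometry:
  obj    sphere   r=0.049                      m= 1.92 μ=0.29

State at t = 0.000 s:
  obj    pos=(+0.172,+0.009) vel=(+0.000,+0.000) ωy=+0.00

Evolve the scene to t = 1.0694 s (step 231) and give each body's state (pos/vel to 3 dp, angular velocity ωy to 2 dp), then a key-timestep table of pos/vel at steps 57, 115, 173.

State at t = 1.0694 s:
  obj    pos=(+2.724,-1.012) vel=(+4.773,-1.909) ωy=+104.89

Key-timestep trajectory:
   step    t(s)  obj.x    obj.z    obj.vx   obj.vz 
     57  0.2639   +0.327  -0.053  +1.178  -0.471
    115  0.5324   +0.805  -0.244  +2.376  -0.950
    173  0.8009   +1.603  -0.564  +3.574  -1.430


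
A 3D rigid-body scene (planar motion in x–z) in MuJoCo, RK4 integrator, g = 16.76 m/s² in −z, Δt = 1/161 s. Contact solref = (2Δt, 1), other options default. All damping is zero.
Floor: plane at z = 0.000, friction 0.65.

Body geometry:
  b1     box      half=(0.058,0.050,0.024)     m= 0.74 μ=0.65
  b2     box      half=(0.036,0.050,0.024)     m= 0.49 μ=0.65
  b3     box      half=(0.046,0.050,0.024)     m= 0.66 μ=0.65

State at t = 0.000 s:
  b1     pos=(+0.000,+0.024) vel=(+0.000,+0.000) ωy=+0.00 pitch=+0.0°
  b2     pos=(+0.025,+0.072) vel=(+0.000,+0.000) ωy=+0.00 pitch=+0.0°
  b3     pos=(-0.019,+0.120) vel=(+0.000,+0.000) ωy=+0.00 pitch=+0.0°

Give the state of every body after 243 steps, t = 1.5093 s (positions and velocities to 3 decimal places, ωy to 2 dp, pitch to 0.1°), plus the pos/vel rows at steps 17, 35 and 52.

State at t = 1.5093 s:
  b1     pos=(+0.000,+0.024) vel=(+0.000,+0.000) ωy=+0.00 pitch=+0.0°
  b2     pos=(+0.025,+0.072) vel=(+0.000,+0.000) ωy=+0.00 pitch=+0.0°
  b3     pos=(-0.126,+0.024) vel=(+0.000,+0.000) ωy=+0.00 pitch=+180.0°

Key-timestep trajectory:
   step    t(s)  b1.x    b1.z    b1.vx   b1.vz   b2.x    b2.z    b2.vx   b2.vz   b3.x    b3.z    b3.vx   b3.vz 
     17  0.1056   +0.000  +0.024  +0.000  +0.000   +0.025  +0.072  +0.001  +0.001   -0.031  +0.111  -0.231  -0.282
     35  0.2174   +0.000  +0.024  +0.000  +0.000   +0.025  +0.072  +0.000  +0.000   -0.071  +0.092  -0.499  -0.107
     52  0.3230   +0.000  +0.024  +0.000  +0.000   +0.025  +0.072  +0.000  +0.000   -0.127  +0.017  -0.172  -0.199


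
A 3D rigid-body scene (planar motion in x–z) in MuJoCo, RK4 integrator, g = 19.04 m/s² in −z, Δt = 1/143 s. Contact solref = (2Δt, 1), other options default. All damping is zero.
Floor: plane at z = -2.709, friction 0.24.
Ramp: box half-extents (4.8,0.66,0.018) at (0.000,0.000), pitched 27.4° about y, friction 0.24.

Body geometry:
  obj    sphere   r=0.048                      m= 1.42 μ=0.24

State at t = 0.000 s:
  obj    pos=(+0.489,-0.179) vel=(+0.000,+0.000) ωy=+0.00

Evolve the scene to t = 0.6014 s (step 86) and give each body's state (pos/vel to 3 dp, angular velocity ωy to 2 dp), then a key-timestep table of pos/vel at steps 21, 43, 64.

State at t = 0.6014 s:
  obj    pos=(+1.494,-0.700) vel=(+3.342,-1.732) ωy=+78.37

Key-timestep trajectory:
   step    t(s)  obj.x    obj.z    obj.vx   obj.vz 
     21  0.1469   +0.549  -0.210  +0.816  -0.423
     43  0.3007   +0.740  -0.309  +1.671  -0.866
     64  0.4476   +1.046  -0.468  +2.487  -1.289


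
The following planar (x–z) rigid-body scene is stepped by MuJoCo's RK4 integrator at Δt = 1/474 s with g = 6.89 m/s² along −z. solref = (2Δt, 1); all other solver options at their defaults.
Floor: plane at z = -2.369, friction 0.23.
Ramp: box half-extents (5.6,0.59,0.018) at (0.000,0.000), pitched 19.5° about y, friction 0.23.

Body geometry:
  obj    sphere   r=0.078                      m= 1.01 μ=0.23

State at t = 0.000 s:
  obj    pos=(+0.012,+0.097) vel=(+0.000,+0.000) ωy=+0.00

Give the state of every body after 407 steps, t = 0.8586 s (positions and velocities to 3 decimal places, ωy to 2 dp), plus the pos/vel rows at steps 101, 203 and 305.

State at t = 0.8586 s:
  obj    pos=(+0.583,-0.105) vel=(+1.330,-0.471) ωy=+18.08

Key-timestep trajectory:
   step    t(s)  obj.x    obj.z    obj.vx   obj.vz 
    101  0.2131   +0.047  +0.085  +0.330  -0.117
    203  0.4283   +0.154  +0.047  +0.663  -0.235
    305  0.6435   +0.333  -0.016  +0.996  -0.353


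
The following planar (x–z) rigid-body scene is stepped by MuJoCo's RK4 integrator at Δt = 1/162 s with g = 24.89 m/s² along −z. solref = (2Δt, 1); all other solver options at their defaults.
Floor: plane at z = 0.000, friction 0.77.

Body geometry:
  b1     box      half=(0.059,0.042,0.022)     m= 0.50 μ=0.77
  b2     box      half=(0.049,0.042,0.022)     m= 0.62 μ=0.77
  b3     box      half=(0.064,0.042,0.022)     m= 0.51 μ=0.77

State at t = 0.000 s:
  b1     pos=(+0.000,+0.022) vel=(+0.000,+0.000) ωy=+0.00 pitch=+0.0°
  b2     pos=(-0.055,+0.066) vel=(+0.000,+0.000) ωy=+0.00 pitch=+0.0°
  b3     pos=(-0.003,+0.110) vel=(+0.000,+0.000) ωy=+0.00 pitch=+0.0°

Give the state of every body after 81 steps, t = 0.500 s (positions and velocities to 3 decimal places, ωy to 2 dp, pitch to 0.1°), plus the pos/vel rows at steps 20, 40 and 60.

State at t = 0.500 s:
  b1     pos=(+0.000,+0.022) vel=(+0.000,+0.000) ωy=+0.00 pitch=+0.0°
  b2     pos=(-0.056,+0.066) vel=(-0.002,+0.000) ωy=+0.00 pitch=-0.2°
  b3     pos=(+0.010,+0.102) vel=(+0.001,-0.002) ωy=-0.07 pitch=+40.9°

Key-timestep trajectory:
   step    t(s)  b1.x    b1.z    b1.vx   b1.vz   b2.x    b2.z    b2.vx   b2.vz   b3.x    b3.z    b3.vx   b3.vz 
     20  0.1235   +0.000  +0.022  -0.001  +0.000   -0.055  +0.066  -0.002  +0.000   +0.005  +0.107  +0.164  -0.092
     40  0.2469   +0.000  +0.022  +0.000  +0.000   -0.055  +0.066  -0.001  +0.001   +0.009  +0.103  +0.051  -0.017
     60  0.3704   +0.000  +0.022  +0.000  +0.000   -0.056  +0.066  -0.002  +0.000   +0.010  +0.103  +0.001  -0.002


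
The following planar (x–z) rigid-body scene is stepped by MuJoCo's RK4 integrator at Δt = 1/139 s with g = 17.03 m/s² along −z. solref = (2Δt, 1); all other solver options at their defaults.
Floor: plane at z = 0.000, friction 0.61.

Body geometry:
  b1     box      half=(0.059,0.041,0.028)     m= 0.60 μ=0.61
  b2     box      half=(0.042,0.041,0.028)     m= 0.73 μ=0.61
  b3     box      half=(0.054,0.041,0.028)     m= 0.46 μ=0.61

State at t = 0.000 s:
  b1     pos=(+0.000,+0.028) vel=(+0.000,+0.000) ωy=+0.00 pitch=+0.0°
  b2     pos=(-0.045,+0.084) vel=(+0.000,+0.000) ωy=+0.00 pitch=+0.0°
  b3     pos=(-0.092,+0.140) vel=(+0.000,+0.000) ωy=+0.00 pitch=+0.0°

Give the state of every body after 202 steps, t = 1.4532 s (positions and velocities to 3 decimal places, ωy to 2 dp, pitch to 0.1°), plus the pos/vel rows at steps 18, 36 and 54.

State at t = 1.4532 s:
  b1     pos=(+0.000,+0.028) vel=(+0.000,+0.000) ωy=+0.00 pitch=+0.0°
  b2     pos=(-0.046,+0.084) vel=(+0.000,+0.000) ωy=+0.00 pitch=+0.0°
  b3     pos=(-0.140,+0.054) vel=(+0.000,+0.000) ωy=+0.00 pitch=-90.0°

Key-timestep trajectory:
   step    t(s)  b1.x    b1.z    b1.vx   b1.vz   b2.x    b2.z    b2.vx   b2.vz   b3.x    b3.z    b3.vx   b3.vz 
     18  0.1295   +0.000  +0.028  +0.001  +0.000   -0.048  +0.085  -0.049  +0.018   -0.108  +0.132  -0.268  -0.163
     36  0.2590   +0.000  +0.028  -0.001  +0.000   -0.052  +0.086  +0.071  -0.021   -0.150  +0.049  +0.026  +0.117
     54  0.3885   +0.000  +0.028  +0.000  +0.000   -0.046  +0.084  -0.002  +0.001   -0.139  +0.054  -0.135  -0.059


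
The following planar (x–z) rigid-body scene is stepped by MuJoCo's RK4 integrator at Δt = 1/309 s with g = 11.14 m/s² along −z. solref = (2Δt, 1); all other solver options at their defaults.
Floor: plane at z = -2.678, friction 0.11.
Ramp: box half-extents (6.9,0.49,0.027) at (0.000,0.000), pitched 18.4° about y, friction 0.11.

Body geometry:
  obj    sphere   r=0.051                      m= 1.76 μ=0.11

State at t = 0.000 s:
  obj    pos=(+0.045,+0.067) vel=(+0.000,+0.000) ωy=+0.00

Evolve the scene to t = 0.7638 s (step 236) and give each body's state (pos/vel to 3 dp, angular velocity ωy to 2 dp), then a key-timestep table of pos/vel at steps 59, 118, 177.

State at t = 0.7638 s:
  obj    pos=(+0.740,-0.164) vel=(+1.820,-0.606) ωy=+37.60

Key-timestep trajectory:
   step    t(s)  obj.x    obj.z    obj.vx   obj.vz 
     59  0.1909   +0.089  +0.053  +0.455  -0.151
    118  0.3819   +0.219  +0.009  +0.910  -0.303
    177  0.5728   +0.436  -0.063  +1.365  -0.454


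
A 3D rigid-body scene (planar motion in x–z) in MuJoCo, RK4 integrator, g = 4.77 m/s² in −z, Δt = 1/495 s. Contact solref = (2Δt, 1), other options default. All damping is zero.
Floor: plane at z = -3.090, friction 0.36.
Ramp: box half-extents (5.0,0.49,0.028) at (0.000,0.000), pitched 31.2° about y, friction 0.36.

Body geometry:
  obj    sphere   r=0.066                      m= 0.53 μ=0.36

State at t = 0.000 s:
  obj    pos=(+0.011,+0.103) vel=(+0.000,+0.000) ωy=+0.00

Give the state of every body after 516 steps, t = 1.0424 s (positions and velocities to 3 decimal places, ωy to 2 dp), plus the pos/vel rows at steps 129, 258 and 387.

State at t = 1.0424 s:
  obj    pos=(+0.831,-0.394) vel=(+1.574,-0.953) ωy=+27.87

Key-timestep trajectory:
   step    t(s)  obj.x    obj.z    obj.vx   obj.vz 
    129  0.2606   +0.062  +0.072  +0.393  -0.238
    258  0.5212   +0.216  -0.021  +0.787  -0.477
    387  0.7818   +0.473  -0.176  +1.180  -0.715


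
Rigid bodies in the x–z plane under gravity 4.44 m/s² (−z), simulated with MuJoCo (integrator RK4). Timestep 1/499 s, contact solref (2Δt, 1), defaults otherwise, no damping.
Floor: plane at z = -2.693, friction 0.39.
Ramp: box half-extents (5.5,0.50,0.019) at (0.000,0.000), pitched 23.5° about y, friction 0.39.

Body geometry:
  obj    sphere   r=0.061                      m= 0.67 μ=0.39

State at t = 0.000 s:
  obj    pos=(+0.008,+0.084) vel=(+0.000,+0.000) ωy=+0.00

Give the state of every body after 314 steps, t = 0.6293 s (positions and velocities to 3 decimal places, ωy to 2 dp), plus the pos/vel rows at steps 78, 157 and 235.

State at t = 0.6293 s:
  obj    pos=(+0.238,-0.016) vel=(+0.730,-0.317) ωy=+13.04

Key-timestep trajectory:
   step    t(s)  obj.x    obj.z    obj.vx   obj.vz 
     78  0.1563   +0.022  +0.078  +0.181  -0.079
    157  0.3146   +0.065  +0.059  +0.365  -0.159
    235  0.4709   +0.137  +0.028  +0.546  -0.237


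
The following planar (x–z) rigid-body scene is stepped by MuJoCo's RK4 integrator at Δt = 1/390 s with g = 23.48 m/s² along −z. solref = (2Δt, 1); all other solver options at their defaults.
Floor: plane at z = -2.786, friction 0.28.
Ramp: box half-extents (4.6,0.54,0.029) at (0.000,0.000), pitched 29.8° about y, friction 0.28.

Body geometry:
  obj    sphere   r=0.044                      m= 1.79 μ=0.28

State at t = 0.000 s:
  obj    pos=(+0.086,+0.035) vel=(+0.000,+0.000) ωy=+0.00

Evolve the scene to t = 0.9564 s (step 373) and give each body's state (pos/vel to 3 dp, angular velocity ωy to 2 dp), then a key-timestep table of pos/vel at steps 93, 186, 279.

State at t = 0.9564 s:
  obj    pos=(+3.394,-1.860) vel=(+6.918,-3.962) ωy=+181.15

Key-timestep trajectory:
   step    t(s)  obj.x    obj.z    obj.vx   obj.vz 
     93  0.2385   +0.292  -0.083  +1.725  -0.988
    186  0.4769   +0.909  -0.436  +3.450  -1.976
    279  0.7154   +1.937  -1.025  +5.174  -2.963


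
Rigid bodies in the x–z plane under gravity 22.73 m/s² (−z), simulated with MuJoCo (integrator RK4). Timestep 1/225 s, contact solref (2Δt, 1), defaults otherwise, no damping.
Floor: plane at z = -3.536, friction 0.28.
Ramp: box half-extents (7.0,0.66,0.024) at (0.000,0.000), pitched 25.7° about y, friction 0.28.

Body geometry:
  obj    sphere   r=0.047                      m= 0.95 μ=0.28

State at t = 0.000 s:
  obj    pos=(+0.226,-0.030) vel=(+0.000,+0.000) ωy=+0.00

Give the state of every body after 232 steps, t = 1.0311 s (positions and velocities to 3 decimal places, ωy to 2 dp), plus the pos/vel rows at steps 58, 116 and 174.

State at t = 1.0311 s:
  obj    pos=(+3.599,-1.653) vel=(+6.542,-3.148) ωy=+154.45

Key-timestep trajectory:
   step    t(s)  obj.x    obj.z    obj.vx   obj.vz 
     58  0.2578   +0.437  -0.131  +1.636  -0.787
    116  0.5156   +1.069  -0.436  +3.271  -1.574
    174  0.7733   +2.123  -0.943  +4.906  -2.361


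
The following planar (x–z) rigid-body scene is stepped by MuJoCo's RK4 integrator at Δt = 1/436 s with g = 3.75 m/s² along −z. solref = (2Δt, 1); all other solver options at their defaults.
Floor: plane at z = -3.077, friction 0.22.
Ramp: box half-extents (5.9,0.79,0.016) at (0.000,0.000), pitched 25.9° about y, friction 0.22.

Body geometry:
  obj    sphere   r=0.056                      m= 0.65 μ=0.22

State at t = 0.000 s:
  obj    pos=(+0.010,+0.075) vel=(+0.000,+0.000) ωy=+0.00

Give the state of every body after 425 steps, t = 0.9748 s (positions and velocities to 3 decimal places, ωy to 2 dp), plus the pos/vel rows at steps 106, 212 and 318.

State at t = 0.9748 s:
  obj    pos=(+0.510,-0.168) vel=(+1.026,-0.498) ωy=+20.36

Key-timestep trajectory:
   step    t(s)  obj.x    obj.z    obj.vx   obj.vz 
    106  0.2431   +0.041  +0.060  +0.256  -0.124
    212  0.4862   +0.135  +0.015  +0.512  -0.249
    318  0.7294   +0.290  -0.061  +0.768  -0.373


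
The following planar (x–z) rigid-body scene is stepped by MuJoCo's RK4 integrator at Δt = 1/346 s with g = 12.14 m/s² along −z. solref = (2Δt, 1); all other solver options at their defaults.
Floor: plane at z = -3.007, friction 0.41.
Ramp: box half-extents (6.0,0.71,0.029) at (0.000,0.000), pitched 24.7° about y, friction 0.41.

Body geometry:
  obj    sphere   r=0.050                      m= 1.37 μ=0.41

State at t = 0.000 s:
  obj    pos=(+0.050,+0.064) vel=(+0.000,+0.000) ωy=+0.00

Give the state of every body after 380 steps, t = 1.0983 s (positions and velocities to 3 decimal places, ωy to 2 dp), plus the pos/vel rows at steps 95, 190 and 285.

State at t = 1.0983 s:
  obj    pos=(+2.035,-0.849) vel=(+3.616,-1.663) ωy=+79.59

Key-timestep trajectory:
   step    t(s)  obj.x    obj.z    obj.vx   obj.vz 
     95  0.2746   +0.174  +0.007  +0.904  -0.416
    190  0.5491   +0.546  -0.164  +1.808  -0.832
    285  0.8237   +1.167  -0.450  +2.712  -1.247


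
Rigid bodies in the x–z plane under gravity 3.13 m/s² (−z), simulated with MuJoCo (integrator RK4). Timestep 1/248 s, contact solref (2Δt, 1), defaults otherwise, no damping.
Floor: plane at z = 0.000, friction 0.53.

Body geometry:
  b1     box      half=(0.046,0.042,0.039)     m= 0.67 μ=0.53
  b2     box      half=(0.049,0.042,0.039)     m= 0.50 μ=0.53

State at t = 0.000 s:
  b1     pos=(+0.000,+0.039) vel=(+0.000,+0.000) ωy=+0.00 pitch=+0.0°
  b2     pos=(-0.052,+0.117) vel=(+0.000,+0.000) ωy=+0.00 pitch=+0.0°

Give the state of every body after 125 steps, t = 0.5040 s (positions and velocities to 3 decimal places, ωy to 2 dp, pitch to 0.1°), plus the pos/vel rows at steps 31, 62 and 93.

State at t = 0.5040 s:
  b1     pos=(+0.000,+0.039) vel=(+0.000,+0.000) ωy=+0.00 pitch=+0.0°
  b2     pos=(-0.096,+0.056) vel=(-0.149,-0.560) ωy=-5.64 pitch=-83.1°

Key-timestep trajectory:
   step    t(s)  b1.x    b1.z    b1.vx   b1.vz   b2.x    b2.z    b2.vx   b2.vz 
     31  0.1250   +0.000  +0.039  +0.000  +0.000   -0.054  +0.117  -0.035  -0.007
     62  0.2500   +0.000  +0.039  +0.000  +0.000   -0.062  +0.114  -0.089  -0.039
     93  0.3750   +0.000  +0.039  +0.000  +0.000   -0.077  +0.103  -0.144  -0.173


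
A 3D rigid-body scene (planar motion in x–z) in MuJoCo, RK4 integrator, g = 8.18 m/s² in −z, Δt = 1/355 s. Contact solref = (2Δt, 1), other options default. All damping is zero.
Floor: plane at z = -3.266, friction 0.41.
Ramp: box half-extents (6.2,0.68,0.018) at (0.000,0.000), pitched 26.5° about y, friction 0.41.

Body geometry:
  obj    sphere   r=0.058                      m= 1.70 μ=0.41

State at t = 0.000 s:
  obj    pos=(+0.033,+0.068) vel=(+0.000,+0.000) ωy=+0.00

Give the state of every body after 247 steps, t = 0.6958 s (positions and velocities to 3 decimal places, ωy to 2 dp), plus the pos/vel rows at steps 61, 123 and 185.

State at t = 0.6958 s:
  obj    pos=(+0.598,-0.213) vel=(+1.623,-0.809) ωy=+31.27

Key-timestep trajectory:
   step    t(s)  obj.x    obj.z    obj.vx   obj.vz 
     61  0.1718   +0.068  +0.051  +0.401  -0.200
    123  0.3465   +0.173  -0.001  +0.808  -0.403
    185  0.5211   +0.350  -0.090  +1.216  -0.606


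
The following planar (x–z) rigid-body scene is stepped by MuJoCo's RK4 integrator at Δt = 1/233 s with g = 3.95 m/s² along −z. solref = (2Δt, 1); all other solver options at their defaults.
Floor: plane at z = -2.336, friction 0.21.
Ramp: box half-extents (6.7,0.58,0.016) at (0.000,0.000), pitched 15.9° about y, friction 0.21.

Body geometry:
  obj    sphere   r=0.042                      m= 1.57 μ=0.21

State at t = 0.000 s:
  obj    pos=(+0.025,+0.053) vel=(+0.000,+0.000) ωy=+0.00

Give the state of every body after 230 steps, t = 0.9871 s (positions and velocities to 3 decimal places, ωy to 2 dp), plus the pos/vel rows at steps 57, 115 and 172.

State at t = 0.9871 s:
  obj    pos=(+0.387,-0.050) vel=(+0.734,-0.209) ωy=+18.16

Key-timestep trajectory:
   step    t(s)  obj.x    obj.z    obj.vx   obj.vz 
     57  0.2446   +0.047  +0.047  +0.182  -0.052
    115  0.4936   +0.116  +0.027  +0.367  -0.105
    172  0.7382   +0.228  -0.005  +0.549  -0.156


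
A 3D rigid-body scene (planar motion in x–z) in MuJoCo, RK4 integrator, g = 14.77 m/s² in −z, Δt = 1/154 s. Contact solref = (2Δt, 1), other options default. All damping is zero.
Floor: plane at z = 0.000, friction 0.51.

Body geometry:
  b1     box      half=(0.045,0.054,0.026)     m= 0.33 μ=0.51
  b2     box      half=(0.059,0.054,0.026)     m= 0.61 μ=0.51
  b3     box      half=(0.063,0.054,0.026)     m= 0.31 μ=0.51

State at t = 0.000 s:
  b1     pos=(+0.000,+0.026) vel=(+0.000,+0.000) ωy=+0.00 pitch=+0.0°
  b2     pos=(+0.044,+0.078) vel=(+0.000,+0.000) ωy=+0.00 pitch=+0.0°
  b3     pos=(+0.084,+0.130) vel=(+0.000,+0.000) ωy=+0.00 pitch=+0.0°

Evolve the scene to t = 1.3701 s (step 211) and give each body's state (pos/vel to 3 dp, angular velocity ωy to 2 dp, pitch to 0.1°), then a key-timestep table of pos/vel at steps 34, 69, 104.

State at t = 1.3701 s:
  b1     pos=(+0.000,+0.026) vel=(+0.000,+0.000) ωy=+0.00 pitch=+0.0°
  b2     pos=(+0.102,+0.059) vel=(+0.000,+0.000) ωy=+0.00 pitch=+90.0°
  b3     pos=(+0.272,+0.026) vel=(+0.000,+0.000) ωy=+0.00 pitch=+180.0°

Key-timestep trajectory:
   step    t(s)  b1.x    b1.z    b1.vx   b1.vz   b2.x    b2.z    b2.vx   b2.vz   b3.x    b3.z    b3.vx   b3.vz 
     34  0.2208   +0.000  +0.026  +0.000  +0.000   +0.079  +0.064  +0.345  +0.035   +0.146  +0.065  +0.191  +0.149
     69  0.4481   +0.000  +0.026  +0.000  +0.000   +0.110  +0.062  -0.149  -0.058   +0.209  +0.068  +0.202  -0.008
    104  0.6753   +0.000  +0.026  +0.000  +0.000   +0.106  +0.060  -0.046  -0.011   +0.272  +0.025  -0.013  +0.033


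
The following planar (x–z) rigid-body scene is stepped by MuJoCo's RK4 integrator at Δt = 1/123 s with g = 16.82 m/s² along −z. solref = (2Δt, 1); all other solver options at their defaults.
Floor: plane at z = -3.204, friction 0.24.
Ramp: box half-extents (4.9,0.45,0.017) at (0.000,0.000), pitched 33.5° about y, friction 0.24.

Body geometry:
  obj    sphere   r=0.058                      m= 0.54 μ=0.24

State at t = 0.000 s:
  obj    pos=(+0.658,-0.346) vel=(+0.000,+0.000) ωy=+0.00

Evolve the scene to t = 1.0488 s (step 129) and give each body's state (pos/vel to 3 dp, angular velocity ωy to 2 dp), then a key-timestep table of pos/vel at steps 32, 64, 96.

State at t = 1.0488 s:
  obj    pos=(+3.700,-2.359) vel=(+5.800,-3.839) ωy=+119.85

Key-timestep trajectory:
   step    t(s)  obj.x    obj.z    obj.vx   obj.vz 
     32  0.2602   +0.846  -0.470  +1.439  -0.953
     64  0.5203   +1.407  -0.841  +2.878  -1.905
     96  0.7805   +2.343  -1.461  +4.317  -2.857


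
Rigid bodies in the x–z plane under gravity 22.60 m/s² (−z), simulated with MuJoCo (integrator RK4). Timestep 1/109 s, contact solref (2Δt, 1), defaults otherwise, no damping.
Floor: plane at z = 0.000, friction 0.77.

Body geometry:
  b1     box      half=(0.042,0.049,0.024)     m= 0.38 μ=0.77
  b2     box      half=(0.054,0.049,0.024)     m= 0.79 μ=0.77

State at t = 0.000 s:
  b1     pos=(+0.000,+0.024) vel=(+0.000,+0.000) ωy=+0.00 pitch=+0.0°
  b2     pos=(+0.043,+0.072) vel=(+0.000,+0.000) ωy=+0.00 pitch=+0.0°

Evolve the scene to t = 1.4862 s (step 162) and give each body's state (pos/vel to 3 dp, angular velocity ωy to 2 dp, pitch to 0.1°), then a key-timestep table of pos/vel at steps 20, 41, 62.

State at t = 1.4862 s:
  b1     pos=(+0.000,+0.024) vel=(+0.000,+0.000) ωy=+0.00 pitch=+0.0°
  b2     pos=(+0.175,+0.024) vel=(+0.000,+0.000) ωy=+0.00 pitch=+180.0°

Key-timestep trajectory:
   step    t(s)  b1.x    b1.z    b1.vx   b1.vz   b2.x    b2.z    b2.vx   b2.vz 
     20  0.1835   +0.000  +0.024  -0.002  +0.000   +0.058  +0.066  +0.238  -0.177
     41  0.3761   +0.000  +0.024  +0.000  +0.000   +0.113  +0.059  +0.114  +0.008
     62  0.5688   +0.000  +0.024  +0.000  +0.000   +0.162  +0.039  +0.599  -0.601


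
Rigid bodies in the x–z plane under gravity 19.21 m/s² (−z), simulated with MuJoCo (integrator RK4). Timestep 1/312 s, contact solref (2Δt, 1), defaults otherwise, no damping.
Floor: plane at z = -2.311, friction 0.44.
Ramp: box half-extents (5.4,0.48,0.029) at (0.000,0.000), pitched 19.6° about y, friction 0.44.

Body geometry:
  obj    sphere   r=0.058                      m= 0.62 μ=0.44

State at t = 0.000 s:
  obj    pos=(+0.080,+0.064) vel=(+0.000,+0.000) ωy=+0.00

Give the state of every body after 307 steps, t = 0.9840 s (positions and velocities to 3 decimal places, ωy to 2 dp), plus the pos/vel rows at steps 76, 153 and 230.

State at t = 0.9840 s:
  obj    pos=(+2.179,-0.684) vel=(+4.267,-1.519) ωy=+78.08

Key-timestep trajectory:
   step    t(s)  obj.x    obj.z    obj.vx   obj.vz 
     76  0.2436   +0.209  +0.018  +1.056  -0.376
    153  0.4904   +0.601  -0.122  +2.126  -0.757
    230  0.7372   +1.258  -0.356  +3.197  -1.138


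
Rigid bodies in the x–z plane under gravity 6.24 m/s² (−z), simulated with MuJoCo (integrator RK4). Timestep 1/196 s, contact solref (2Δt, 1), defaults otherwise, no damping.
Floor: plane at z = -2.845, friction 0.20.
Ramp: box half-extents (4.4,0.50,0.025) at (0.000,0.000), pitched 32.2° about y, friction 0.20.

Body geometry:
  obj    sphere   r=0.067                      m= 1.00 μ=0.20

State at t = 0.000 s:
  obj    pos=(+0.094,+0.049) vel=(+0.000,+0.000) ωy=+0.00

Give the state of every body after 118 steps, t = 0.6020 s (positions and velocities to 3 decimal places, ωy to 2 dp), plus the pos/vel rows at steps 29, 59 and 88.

State at t = 0.6020 s:
  obj    pos=(+0.459,-0.180) vel=(+1.210,-0.762) ωy=+21.33

Key-timestep trajectory:
   step    t(s)  obj.x    obj.z    obj.vx   obj.vz 
     29  0.1480   +0.116  +0.036  +0.298  -0.187
     59  0.3010   +0.185  -0.008  +0.605  -0.381
     88  0.4490   +0.297  -0.078  +0.903  -0.568


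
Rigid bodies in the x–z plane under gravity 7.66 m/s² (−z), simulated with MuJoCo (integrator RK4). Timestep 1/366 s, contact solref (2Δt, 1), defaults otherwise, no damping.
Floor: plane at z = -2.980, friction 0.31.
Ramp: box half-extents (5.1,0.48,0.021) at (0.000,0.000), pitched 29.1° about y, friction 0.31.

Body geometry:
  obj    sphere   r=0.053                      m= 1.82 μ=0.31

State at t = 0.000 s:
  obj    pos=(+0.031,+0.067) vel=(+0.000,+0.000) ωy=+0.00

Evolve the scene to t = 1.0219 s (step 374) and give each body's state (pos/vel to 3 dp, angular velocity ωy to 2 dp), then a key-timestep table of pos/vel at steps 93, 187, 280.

State at t = 1.0219 s:
  obj    pos=(+1.245,-0.608) vel=(+2.376,-1.322) ωy=+51.30

Key-timestep trajectory:
   step    t(s)  obj.x    obj.z    obj.vx   obj.vz 
     93  0.2541   +0.106  +0.026  +0.591  -0.329
    187  0.5109   +0.335  -0.102  +1.188  -0.661
    280  0.7650   +0.712  -0.311  +1.779  -0.990


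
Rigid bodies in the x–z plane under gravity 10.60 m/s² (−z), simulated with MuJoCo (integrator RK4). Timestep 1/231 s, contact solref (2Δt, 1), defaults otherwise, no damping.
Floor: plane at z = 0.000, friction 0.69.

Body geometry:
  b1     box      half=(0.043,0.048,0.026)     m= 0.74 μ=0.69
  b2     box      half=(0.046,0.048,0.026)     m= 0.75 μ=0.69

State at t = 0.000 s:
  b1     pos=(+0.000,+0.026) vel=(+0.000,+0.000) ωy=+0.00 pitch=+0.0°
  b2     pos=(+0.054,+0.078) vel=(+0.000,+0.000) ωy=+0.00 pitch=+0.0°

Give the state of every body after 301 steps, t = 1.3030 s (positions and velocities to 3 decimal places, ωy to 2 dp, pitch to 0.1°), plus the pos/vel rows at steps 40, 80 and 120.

State at t = 1.3030 s:
  b1     pos=(+0.000,+0.026) vel=(+0.000,+0.000) ωy=+0.00 pitch=+0.0°
  b2     pos=(+0.100,+0.046) vel=(+0.000,+0.000) ωy=+0.00 pitch=+90.0°

Key-timestep trajectory:
   step    t(s)  b1.x    b1.z    b1.vx   b1.vz   b2.x    b2.z    b2.vx   b2.vz 
     40  0.1732   +0.000  +0.026  +0.000  +0.000   +0.078  +0.051  +0.305  +0.070
     80  0.3463   +0.000  +0.026  +0.000  +0.000   +0.113  +0.051  +0.004  +0.001
    120  0.5195   +0.000  +0.026  +0.000  +0.000   +0.096  +0.048  +0.023  -0.010


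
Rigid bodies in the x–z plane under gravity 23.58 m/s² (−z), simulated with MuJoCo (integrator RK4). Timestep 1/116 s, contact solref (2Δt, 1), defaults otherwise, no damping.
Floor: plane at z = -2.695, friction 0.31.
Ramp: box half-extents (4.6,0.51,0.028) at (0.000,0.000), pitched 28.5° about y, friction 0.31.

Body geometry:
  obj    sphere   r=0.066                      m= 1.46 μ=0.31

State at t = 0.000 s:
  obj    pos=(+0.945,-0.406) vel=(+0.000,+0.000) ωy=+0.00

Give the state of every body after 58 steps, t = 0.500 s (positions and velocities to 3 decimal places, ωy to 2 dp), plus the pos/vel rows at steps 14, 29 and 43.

State at t = 0.500 s:
  obj    pos=(+1.828,-0.886) vel=(+3.531,-1.917) ωy=+60.85

Key-timestep trajectory:
   step    t(s)  obj.x    obj.z    obj.vx   obj.vz 
     14  0.1207   +0.997  -0.434  +0.853  -0.462
     29  0.2500   +1.166  -0.526  +1.766  -0.959
     43  0.3707   +1.430  -0.670  +2.618  -1.421


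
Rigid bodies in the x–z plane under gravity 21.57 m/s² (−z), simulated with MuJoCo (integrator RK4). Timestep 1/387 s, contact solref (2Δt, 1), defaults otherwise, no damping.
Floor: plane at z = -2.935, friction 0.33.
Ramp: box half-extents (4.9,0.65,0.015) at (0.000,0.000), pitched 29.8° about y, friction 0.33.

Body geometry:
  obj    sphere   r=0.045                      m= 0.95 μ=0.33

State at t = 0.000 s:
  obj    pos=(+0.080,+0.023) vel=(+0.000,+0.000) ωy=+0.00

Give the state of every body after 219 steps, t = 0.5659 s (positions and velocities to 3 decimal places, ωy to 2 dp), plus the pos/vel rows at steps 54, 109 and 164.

State at t = 0.5659 s:
  obj    pos=(+1.144,-0.586) vel=(+3.760,-2.153) ωy=+96.27

Key-timestep trajectory:
   step    t(s)  obj.x    obj.z    obj.vx   obj.vz 
     54  0.1395   +0.145  -0.014  +0.927  -0.531
    109  0.2817   +0.344  -0.128  +1.872  -1.072
    164  0.4238   +0.677  -0.318  +2.816  -1.613


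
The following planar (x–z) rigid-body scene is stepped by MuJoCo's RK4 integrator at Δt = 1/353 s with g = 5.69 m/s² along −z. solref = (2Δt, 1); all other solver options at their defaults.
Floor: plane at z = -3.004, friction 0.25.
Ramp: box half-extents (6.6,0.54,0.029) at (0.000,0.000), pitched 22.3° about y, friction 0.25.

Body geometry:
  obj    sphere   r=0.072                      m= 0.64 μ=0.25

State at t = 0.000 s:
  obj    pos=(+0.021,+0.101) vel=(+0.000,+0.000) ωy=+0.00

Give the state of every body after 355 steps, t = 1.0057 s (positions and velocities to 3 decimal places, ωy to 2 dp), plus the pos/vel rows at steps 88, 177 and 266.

State at t = 1.0057 s:
  obj    pos=(+0.742,-0.195) vel=(+1.435,-0.589) ωy=+21.54

Key-timestep trajectory:
   step    t(s)  obj.x    obj.z    obj.vx   obj.vz 
     88  0.2493   +0.065  +0.082  +0.356  -0.146
    177  0.5014   +0.200  +0.027  +0.716  -0.293
    266  0.7535   +0.426  -0.066  +1.075  -0.441


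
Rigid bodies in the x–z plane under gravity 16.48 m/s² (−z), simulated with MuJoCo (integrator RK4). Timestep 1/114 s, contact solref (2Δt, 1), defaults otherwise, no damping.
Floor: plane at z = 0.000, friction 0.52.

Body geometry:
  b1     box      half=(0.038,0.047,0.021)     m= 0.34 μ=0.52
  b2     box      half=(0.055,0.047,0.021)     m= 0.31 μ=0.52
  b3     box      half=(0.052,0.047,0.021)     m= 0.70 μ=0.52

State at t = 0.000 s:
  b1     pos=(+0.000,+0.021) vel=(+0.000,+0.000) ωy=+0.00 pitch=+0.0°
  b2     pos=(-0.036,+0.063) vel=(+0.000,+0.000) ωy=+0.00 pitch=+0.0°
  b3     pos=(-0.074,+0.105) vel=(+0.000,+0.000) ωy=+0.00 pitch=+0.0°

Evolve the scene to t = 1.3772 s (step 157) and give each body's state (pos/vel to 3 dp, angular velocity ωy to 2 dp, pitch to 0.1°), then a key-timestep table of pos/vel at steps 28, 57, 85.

State at t = 1.3772 s:
  b1     pos=(+0.000,+0.021) vel=(+0.000,+0.000) ωy=+0.00 pitch=+0.0°
  b2     pos=(-0.090,+0.055) vel=(+0.000,+0.000) ωy=+0.00 pitch=-90.0°
  b3     pos=(-0.152,+0.052) vel=(+0.000,+0.000) ωy=+0.00 pitch=-90.0°

Key-timestep trajectory:
   step    t(s)  b1.x    b1.z    b1.vx   b1.vz   b2.x    b2.z    b2.vx   b2.vz   b3.x    b3.z    b3.vx   b3.vz 
     28  0.2456   +0.000  +0.021  +0.000  +0.000   -0.072  +0.059  -0.078  -0.003   -0.125  +0.056  -0.045  +0.014
     57  0.5000   +0.000  +0.021  +0.000  +0.000   -0.092  +0.055  -0.052  +0.032   -0.146  +0.054  -0.258  -0.061
     85  0.7456   +0.000  +0.021  +0.000  +0.000   -0.090  +0.055  +0.000  +0.000   -0.148  +0.053  -0.068  -0.015


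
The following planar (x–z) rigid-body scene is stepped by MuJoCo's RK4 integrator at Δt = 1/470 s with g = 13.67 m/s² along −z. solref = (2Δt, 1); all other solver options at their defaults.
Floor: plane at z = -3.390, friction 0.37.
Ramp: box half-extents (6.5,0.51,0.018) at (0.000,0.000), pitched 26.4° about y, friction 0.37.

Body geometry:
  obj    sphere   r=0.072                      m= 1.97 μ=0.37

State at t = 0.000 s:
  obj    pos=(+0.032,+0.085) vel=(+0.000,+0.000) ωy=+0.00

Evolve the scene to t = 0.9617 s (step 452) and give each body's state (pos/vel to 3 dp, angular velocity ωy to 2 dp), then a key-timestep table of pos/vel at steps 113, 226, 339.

State at t = 0.9617 s:
  obj    pos=(+1.830,-0.808) vel=(+3.740,-1.857) ωy=+57.99

Key-timestep trajectory:
   step    t(s)  obj.x    obj.z    obj.vx   obj.vz 
    113  0.2404   +0.144  +0.029  +0.935  -0.464
    226  0.4809   +0.482  -0.139  +1.870  -0.928
    339  0.7213   +1.044  -0.418  +2.805  -1.392


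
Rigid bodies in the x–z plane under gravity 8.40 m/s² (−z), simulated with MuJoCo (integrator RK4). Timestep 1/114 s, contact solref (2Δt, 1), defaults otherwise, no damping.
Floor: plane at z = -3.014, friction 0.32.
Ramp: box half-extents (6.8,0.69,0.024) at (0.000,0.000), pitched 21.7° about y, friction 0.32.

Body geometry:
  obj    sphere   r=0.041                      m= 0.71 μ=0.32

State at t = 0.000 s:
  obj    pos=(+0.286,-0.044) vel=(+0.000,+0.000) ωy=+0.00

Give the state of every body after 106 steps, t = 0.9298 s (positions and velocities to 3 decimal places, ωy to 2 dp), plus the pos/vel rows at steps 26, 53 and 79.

State at t = 0.9298 s:
  obj    pos=(+1.177,-0.399) vel=(+1.917,-0.763) ωy=+50.30

Key-timestep trajectory:
   step    t(s)  obj.x    obj.z    obj.vx   obj.vz 
     26  0.2281   +0.340  -0.065  +0.470  -0.187
     53  0.4649   +0.509  -0.133  +0.958  -0.381
     79  0.6930   +0.781  -0.241  +1.428  -0.568


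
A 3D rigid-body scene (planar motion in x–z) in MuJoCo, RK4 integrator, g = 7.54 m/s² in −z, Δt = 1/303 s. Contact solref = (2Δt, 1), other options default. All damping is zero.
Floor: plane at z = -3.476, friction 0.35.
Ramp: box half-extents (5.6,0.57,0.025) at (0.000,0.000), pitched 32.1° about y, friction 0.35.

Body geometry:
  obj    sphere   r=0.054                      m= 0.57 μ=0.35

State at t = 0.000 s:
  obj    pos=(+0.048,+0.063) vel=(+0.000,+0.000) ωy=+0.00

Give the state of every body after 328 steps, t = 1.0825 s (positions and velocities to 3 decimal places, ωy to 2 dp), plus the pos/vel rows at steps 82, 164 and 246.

State at t = 1.0825 s:
  obj    pos=(+1.469,-0.828) vel=(+2.625,-1.646) ωy=+57.37

Key-timestep trajectory:
   step    t(s)  obj.x    obj.z    obj.vx   obj.vz 
     82  0.2706   +0.137  +0.007  +0.656  -0.412
    164  0.5413   +0.403  -0.160  +1.312  -0.823
    246  0.8119   +0.847  -0.438  +1.968  -1.235


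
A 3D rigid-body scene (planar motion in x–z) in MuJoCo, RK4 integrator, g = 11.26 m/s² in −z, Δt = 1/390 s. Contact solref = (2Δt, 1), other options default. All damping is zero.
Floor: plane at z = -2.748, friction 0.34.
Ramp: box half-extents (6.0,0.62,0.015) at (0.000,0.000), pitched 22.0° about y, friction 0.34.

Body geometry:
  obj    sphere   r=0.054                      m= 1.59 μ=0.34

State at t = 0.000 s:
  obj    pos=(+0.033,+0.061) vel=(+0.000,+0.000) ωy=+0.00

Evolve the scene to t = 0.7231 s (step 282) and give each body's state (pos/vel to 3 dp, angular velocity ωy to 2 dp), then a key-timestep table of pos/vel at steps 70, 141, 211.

State at t = 0.7231 s:
  obj    pos=(+0.763,-0.234) vel=(+2.020,-0.816) ωy=+40.34

Key-timestep trajectory:
   step    t(s)  obj.x    obj.z    obj.vx   obj.vz 
     70  0.1795   +0.078  +0.043  +0.501  -0.203
    141  0.3615   +0.216  -0.013  +1.010  -0.408
    211  0.5410   +0.442  -0.104  +1.511  -0.611


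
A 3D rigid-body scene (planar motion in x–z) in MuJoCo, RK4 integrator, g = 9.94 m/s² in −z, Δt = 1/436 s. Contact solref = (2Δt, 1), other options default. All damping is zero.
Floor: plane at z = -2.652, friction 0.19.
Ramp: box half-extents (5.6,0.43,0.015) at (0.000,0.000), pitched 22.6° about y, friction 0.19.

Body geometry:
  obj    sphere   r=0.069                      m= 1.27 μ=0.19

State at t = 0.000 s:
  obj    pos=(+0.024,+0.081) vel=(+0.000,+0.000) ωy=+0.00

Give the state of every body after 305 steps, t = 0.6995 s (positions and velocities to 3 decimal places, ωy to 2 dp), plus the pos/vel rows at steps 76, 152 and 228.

State at t = 0.6995 s:
  obj    pos=(+0.640,-0.176) vel=(+1.762,-0.734) ωy=+27.66

Key-timestep trajectory:
   step    t(s)  obj.x    obj.z    obj.vx   obj.vz 
     76  0.1743   +0.062  +0.065  +0.439  -0.183
    152  0.3486   +0.177  +0.017  +0.878  -0.366
    228  0.5229   +0.368  -0.062  +1.317  -0.548


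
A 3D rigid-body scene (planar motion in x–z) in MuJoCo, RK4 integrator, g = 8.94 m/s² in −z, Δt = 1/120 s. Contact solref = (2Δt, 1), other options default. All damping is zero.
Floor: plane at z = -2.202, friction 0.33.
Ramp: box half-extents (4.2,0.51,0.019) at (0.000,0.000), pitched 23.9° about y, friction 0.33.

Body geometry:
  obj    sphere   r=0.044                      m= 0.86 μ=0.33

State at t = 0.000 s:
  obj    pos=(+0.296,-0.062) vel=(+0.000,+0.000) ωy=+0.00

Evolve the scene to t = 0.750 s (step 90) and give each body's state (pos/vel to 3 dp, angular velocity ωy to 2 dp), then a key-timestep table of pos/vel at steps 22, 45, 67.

State at t = 0.750 s:
  obj    pos=(+0.961,-0.357) vel=(+1.774,-0.786) ωy=+44.08

Key-timestep trajectory:
   step    t(s)  obj.x    obj.z    obj.vx   obj.vz 
     22  0.1833   +0.336  -0.080  +0.434  -0.192
     45  0.3750   +0.462  -0.136  +0.887  -0.393
     67  0.5583   +0.665  -0.226  +1.321  -0.585


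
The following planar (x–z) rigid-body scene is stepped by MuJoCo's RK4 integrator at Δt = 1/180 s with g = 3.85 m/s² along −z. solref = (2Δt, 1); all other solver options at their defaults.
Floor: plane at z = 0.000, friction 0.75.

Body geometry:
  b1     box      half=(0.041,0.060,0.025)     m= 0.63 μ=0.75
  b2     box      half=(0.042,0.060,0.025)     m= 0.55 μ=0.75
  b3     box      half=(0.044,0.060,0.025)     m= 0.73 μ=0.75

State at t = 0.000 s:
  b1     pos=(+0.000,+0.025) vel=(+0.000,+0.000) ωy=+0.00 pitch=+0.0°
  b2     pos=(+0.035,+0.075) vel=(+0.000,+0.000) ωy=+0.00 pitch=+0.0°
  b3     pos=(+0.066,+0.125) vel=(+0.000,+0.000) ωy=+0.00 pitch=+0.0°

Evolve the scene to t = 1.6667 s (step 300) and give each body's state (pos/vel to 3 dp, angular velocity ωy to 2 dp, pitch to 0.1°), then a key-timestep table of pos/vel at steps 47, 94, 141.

State at t = 1.6667 s:
  b1     pos=(+0.000,+0.025) vel=(+0.000,+0.000) ωy=+0.00 pitch=+0.0°
  b2     pos=(+0.072,+0.042) vel=(+0.000,+0.000) ωy=+0.00 pitch=+90.0°
  b3     pos=(+0.220,+0.025) vel=(+0.000,+0.000) ωy=+0.00 pitch=+180.0°

Key-timestep trajectory:
   step    t(s)  b1.x    b1.z    b1.vx   b1.vz   b2.x    b2.z    b2.vx   b2.vz   b3.x    b3.z    b3.vx   b3.vz 
     47  0.2611   +0.000  +0.025  +0.000  +0.000   +0.046  +0.075  +0.098  -0.017   +0.094  +0.108  +0.229  -0.211
     94  0.5222   +0.000  +0.025  +0.000  +0.000   +0.079  +0.045  +0.055  +0.026   +0.159  +0.048  +0.144  +0.062
    141  0.7833   +0.000  +0.025  +0.000  +0.000   +0.070  +0.043  +0.017  -0.008   +0.188  +0.049  +0.133  -0.035


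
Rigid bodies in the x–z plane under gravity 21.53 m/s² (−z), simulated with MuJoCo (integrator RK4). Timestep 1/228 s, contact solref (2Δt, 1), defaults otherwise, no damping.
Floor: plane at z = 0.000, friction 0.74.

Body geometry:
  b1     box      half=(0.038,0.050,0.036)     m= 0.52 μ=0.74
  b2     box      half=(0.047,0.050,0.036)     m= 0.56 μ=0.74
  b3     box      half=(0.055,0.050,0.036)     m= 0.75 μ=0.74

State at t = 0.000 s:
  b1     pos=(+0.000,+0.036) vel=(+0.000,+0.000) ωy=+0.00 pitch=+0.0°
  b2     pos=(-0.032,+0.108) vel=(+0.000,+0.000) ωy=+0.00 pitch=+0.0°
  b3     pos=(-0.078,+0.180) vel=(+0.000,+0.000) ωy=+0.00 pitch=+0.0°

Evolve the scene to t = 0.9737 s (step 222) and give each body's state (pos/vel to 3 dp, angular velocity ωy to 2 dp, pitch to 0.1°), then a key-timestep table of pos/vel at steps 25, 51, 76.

State at t = 0.9737 s:
  b1     pos=(+0.000,+0.036) vel=(+0.000,+0.000) ωy=+0.00 pitch=+0.0°
  b2     pos=(-0.080,+0.047) vel=(+0.000,+0.000) ωy=+0.00 pitch=-90.0°
  b3     pos=(-0.287,+0.036) vel=(+0.000,+0.000) ωy=+0.00 pitch=+180.0°

Key-timestep trajectory:
   step    t(s)  b1.x    b1.z    b1.vx   b1.vz   b2.x    b2.z    b2.vx   b2.vz   b3.x    b3.z    b3.vx   b3.vz 
     25  0.1096   +0.000  +0.036  +0.002  +0.000   -0.044  +0.108  -0.248  -0.036   -0.111  +0.161  -0.629  -0.505
     51  0.2237   +0.000  +0.036  +0.000  +0.000   -0.086  +0.043  +0.075  -0.320   -0.200  +0.056  -0.643  +0.403
     76  0.3333   +0.000  +0.036  +0.000  +0.000   -0.080  +0.047  +0.000  +0.000   -0.265  +0.056  -0.680  -0.419
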